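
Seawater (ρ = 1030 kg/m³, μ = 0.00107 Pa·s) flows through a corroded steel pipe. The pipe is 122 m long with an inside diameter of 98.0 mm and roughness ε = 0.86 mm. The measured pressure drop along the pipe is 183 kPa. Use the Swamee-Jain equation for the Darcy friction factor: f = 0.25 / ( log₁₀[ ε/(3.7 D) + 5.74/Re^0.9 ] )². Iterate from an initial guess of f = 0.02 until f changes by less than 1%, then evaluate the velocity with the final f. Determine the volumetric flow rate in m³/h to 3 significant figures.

Q ≈ 75.8 m³/h

Rearranging Darcy-Weisbach: V = √(2·ΔP·D/(f·L·ρ)). With ε/D = 0.00086/0.098 = 0.00878, iterate starting from f = 0.02:
  f = 0.02 → V = √(2·1.83e+05·0.098/(0.02·122·1030)) = 3.778 m/s; Re = ρVD/μ = 3.564e+05; f → 0.03657
  f = 0.03657 → V = 2.794 m/s; Re = 2.635e+05; f → 0.03666
Converged (Δf/f < 1%). With the final f = 0.03666: V = √(2·1.83e+05·0.098/(0.03666·122·1030)) = 2.79 m/s.
Q = V·A = 2.79·(π/4·0.098²) = 0.02105 m³/s = 75.8 m³/h.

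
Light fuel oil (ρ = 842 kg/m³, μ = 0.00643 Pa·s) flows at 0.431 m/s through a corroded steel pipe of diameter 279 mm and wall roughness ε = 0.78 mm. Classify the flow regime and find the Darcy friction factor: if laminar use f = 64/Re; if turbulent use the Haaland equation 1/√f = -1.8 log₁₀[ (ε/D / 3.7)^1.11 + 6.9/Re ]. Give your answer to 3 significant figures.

Re = ρVD/μ = 842·0.431·0.279/0.00643 = 1.575e+04.
Re > 4000 → turbulent. ε/D = 0.00078/0.279 = 0.0028; Haaland: 1/√f = -1.8 log₁₀[0.000343 + 0.000438] = 5.593, so f = 0.03196.

f ≈ 0.0320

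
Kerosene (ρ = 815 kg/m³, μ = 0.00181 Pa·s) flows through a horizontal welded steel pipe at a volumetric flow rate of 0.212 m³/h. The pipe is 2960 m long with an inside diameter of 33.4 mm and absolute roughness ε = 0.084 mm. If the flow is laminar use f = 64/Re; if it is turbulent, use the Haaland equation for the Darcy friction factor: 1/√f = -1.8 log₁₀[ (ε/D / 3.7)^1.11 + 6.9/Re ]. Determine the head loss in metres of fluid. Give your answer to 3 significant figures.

h_f ≈ 1.29 m

Q = 0.212 m³/h = 0.212/3600 = 5.889e-05 m³/s.
Cross-sectional area A = πD²/4 = π(0.0334)²/4 = 0.0008762 m²; mean velocity V = Q/A = 5.889e-05/0.0008762 = 0.06721 m/s.
Reynolds number Re = ρVD/μ = 815 · 0.06721 · 0.0334 / 0.00181 = 1011.
Re < 2300 → laminar flow, so f = 64/Re = 64/1011 = 0.06331 (the turbulent correlation is not needed).
Darcy-Weisbach: ΔP = f(L/D)(ρV²/2) = 0.06331·(2960/0.0334)·(815·0.06721²/2) = 0.06331·8.862e+04·1.841 = 1.033e+04 Pa.
Head loss h_f = ΔP/(ρg) = 1.033e+04/(815·9.81) = 1.29 m.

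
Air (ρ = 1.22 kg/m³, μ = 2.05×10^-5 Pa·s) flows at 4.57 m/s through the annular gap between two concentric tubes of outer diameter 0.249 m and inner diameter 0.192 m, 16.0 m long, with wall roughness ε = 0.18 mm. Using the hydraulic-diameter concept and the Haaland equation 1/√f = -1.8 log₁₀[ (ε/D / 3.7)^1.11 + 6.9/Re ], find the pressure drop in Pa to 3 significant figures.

Hydraulic diameter D_h = 4A/P = D_o - D_i = 0.249 - 0.192 = 0.057 m.
Re = ρVD_h/μ = 1.22·4.57·0.057/2.05e-05 = 1.55e+04.
ε/D_h = 0.00018/0.057 = 0.00316; Haaland gives 1/√f = -1.8 log₁₀[0.000392+0.000445] = 5.539, so f = 0.0326.
ΔP = f(L/D_h)(ρV²/2) = 0.0326·16/0.057·12.74 = 116.6 Pa.

ΔP ≈ 117 Pa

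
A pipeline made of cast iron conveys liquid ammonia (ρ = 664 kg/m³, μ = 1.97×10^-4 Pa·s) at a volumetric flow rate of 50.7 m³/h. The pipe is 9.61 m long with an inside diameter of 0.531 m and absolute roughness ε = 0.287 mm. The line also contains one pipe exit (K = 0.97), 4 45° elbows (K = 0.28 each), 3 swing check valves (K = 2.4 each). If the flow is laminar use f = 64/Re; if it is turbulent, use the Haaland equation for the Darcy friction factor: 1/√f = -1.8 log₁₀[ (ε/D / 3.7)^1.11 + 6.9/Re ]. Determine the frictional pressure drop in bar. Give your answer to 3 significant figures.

Q = 50.7 m³/h = 50.7/3600 = 0.01408 m³/s.
Cross-sectional area A = πD²/4 = π(0.531)²/4 = 0.2215 m²; mean velocity V = Q/A = 0.01408/0.2215 = 0.0636 m/s.
Reynolds number Re = ρVD/μ = 664 · 0.0636 · 0.531 / 0.000197 = 1.138e+05.
Re > 4000 → turbulent. Relative roughness ε/D = 0.000287/0.531 = 0.00054. Haaland: 1/√f = -1.8 log₁₀[(0.00054/3.7)^1.11 + 6.9/1.138e+05] = -1.8 log₁₀[5.53e-05 + 6.06e-05] = 7.085, so f = 0.01992.
Total minor-loss coefficient ΣK = 1·0.97 + 4·0.28 + 3·2.4 = 9.29.
ΔP = [f·L/D + ΣK]·(ρV²/2) = [0.01992·9.61/0.531 + 9.29]·(664·0.0636²/2) = [0.3606 + 9.29]·1.343 = 12.96 Pa.
ΔP = 12.96 Pa = 1.30×10^-4 bar.

ΔP ≈ 1.30×10^-4 bar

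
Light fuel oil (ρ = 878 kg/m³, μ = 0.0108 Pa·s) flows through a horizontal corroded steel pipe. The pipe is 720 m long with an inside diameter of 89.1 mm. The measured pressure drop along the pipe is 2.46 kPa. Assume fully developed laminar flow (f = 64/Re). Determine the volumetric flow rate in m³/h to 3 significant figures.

For laminar flow, f = 64/Re with Re = ρVD/μ, so Darcy-Weisbach reduces to ΔP = 32μLV/D². Solving for V: V = ΔP·D²/(32μL) = 2460·(0.0891)²/(32·0.0108·720) = 0.07848 m/s.
Check: Re = ρVD/μ = 878·0.07848·0.0891/0.0108 = 568.5 < 2300, so the laminar assumption holds.
Q = V·A = 0.07848·(π/4·0.0891²) = 0.0004894 m³/s = 1.76 m³/h.

Q ≈ 1.76 m³/h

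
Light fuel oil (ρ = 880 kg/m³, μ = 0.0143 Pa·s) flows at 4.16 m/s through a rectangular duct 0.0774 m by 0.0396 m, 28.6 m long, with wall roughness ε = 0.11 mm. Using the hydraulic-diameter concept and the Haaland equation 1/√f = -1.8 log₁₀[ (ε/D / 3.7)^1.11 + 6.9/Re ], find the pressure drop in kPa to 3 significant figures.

ΔP ≈ 132 kPa

Hydraulic diameter D_h = 4A/P = 4·(0.0774·0.0396)/(2·(0.0774+0.0396)) = 0.01226/0.234 = 0.05239 m.
Re = ρVD_h/μ = 880·4.16·0.05239/0.0143 = 1.341e+04.
ε/D_h = 0.00011/0.05239 = 0.0021; Haaland gives 1/√f = -1.8 log₁₀[0.000249+0.000514] = 5.611, so f = 0.03177.
ΔP = f(L/D_h)(ρV²/2) = 0.03177·28.6/0.05239·7614 = 1.32e+05 Pa.
ΔP = 132 kPa.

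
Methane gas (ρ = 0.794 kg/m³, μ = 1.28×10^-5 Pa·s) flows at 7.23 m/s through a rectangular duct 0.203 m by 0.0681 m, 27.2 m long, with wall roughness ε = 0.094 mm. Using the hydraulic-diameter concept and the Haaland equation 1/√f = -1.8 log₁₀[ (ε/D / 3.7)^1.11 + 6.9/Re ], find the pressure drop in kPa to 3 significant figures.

Hydraulic diameter D_h = 4A/P = 4·(0.203·0.0681)/(2·(0.203+0.0681)) = 0.0553/0.5422 = 0.102 m.
Re = ρVD_h/μ = 0.794·7.23·0.102/1.28e-05 = 4.574e+04.
ε/D_h = 9.4e-05/0.102 = 0.000922; Haaland gives 1/√f = -1.8 log₁₀[0.0001+0.000151] = 6.481, so f = 0.02381.
ΔP = f(L/D_h)(ρV²/2) = 0.02381·27.2/0.102·20.75 = 131.8 Pa.
ΔP = 0.132 kPa.

ΔP ≈ 0.132 kPa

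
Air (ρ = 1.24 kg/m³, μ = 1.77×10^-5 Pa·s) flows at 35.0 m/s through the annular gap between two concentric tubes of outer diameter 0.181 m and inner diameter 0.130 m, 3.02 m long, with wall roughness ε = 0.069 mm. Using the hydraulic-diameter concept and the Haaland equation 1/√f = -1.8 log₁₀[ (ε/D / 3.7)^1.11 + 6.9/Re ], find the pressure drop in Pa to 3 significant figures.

ΔP ≈ 1020 Pa

Hydraulic diameter D_h = 4A/P = D_o - D_i = 0.181 - 0.13 = 0.051 m.
Re = ρVD_h/μ = 1.24·35·0.051/1.77e-05 = 1.251e+05.
ε/D_h = 6.9e-05/0.051 = 0.00135; Haaland gives 1/√f = -1.8 log₁₀[0.000153+5.52e-05] = 6.626, so f = 0.02277.
ΔP = f(L/D_h)(ρV²/2) = 0.02277·3.02/0.051·759.5 = 1024 Pa.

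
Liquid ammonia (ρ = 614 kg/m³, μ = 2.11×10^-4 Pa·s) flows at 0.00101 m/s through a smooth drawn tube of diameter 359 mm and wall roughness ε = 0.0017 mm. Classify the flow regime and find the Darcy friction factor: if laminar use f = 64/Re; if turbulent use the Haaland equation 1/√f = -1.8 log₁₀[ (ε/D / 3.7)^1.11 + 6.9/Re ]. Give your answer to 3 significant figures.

f ≈ 0.0607

Re = ρVD/μ = 614·0.00101·0.359/0.000211 = 1055.
Re < 2300 → laminar, so f = 64/Re = 0.06066 (roughness is irrelevant in laminar flow).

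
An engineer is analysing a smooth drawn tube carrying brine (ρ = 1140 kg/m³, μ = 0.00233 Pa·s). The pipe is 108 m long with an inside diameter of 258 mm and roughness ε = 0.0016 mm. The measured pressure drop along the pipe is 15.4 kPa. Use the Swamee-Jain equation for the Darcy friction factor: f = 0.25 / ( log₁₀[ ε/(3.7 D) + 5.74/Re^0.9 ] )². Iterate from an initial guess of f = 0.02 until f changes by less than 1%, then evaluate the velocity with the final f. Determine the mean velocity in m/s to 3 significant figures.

Rearranging Darcy-Weisbach: V = √(2·ΔP·D/(f·L·ρ)). With ε/D = 1.6e-06/0.258 = 6.2e-06, iterate starting from f = 0.02:
  f = 0.02 → V = √(2·1.54e+04·0.258/(0.02·108·1140)) = 1.796 m/s; Re = ρVD/μ = 2.268e+05; f → 0.01522
  f = 0.01522 → V = 2.059 m/s; Re = 2.599e+05; f → 0.01484
  f = 0.01484 → V = 2.086 m/s; Re = 2.633e+05; f → 0.0148
Converged (Δf/f < 1%). With the final f = 0.0148: V = √(2·1.54e+04·0.258/(0.0148·108·1140)) = 2.088 m/s.

V ≈ 2.09 m/s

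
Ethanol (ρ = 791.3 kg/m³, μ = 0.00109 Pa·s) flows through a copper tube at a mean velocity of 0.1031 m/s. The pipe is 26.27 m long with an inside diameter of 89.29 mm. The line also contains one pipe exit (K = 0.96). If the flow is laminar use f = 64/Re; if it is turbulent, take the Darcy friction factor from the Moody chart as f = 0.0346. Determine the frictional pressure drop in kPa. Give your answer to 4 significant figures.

Reynolds number Re = ρVD/μ = 791.3 · 0.1031 · 0.08929 / 0.00109 = 6683.
Re > 4000 → turbulent; use the Moody-chart value f = 0.0346.
Total minor-loss coefficient ΣK = 1·0.96 = 0.96.
ΔP = [f·L/D + ΣK]·(ρV²/2) = [0.0346·26.27/0.08929 + 0.96]·(791.3·0.1031²/2) = [10.18 + 0.96]·4.206 = 46.85 Pa.
ΔP = 46.85 Pa = 0.04685 kPa.

ΔP ≈ 0.04685 kPa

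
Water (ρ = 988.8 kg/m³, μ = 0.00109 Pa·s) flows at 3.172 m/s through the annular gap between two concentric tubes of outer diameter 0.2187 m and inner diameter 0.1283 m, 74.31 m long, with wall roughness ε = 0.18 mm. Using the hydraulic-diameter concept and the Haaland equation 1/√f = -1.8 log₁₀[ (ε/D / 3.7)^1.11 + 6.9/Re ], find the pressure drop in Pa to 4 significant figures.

ΔP ≈ 98350 Pa

Hydraulic diameter D_h = 4A/P = D_o - D_i = 0.2187 - 0.1283 = 0.0904 m.
Re = ρVD_h/μ = 988.8·3.172·0.0904/0.00109 = 2.601e+05.
ε/D_h = 0.00018/0.0904 = 0.00199; Haaland gives 1/√f = -1.8 log₁₀[0.000235+2.65e-05] = 6.448, so f = 0.02405.
ΔP = f(L/D_h)(ρV²/2) = 0.02405·74.31/0.0904·4974 = 9.835e+04 Pa.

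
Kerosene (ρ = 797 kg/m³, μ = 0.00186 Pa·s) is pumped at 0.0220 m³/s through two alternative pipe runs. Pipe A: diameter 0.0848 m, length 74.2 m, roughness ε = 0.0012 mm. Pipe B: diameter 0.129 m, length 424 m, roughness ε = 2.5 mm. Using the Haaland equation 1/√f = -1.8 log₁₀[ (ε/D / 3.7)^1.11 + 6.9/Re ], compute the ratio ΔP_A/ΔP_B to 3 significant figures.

Pipe A: V = Q/A = 0.022/0.005648 = 3.895 m/s; Re = 1.415e+05; ε/D = 1.42e-05; Haaland → f = 0.01667; ΔP_A = f(L/D)(ρV²/2) = 8.817e+04 Pa.
Pipe B: V = Q/A = 0.022/0.01307 = 1.683 m/s; Re = 9.304e+04; ε/D = 0.0194; Haaland → f = 0.04857; ΔP_B = f(L/D)(ρV²/2) = 1.802e+05 Pa.
ΔP_A/ΔP_B = 8.817e+04/1.802e+05 = 0.489.

ΔP_A/ΔP_B ≈ 0.489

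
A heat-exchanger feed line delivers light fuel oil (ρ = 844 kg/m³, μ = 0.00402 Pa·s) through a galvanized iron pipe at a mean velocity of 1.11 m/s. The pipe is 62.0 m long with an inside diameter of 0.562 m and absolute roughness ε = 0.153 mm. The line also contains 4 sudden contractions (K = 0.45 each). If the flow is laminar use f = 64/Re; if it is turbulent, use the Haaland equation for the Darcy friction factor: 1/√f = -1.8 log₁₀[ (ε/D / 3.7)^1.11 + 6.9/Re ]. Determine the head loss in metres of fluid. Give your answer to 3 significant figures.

Reynolds number Re = ρVD/μ = 844 · 1.11 · 0.562 / 0.00402 = 1.31e+05.
Re > 4000 → turbulent. Relative roughness ε/D = 0.000153/0.562 = 0.000272. Haaland: 1/√f = -1.8 log₁₀[(0.000272/3.7)^1.11 + 6.9/1.31e+05] = -1.8 log₁₀[2.58e-05 + 5.27e-05] = 7.389, so f = 0.01832.
Total minor-loss coefficient ΣK = 4·0.45 = 1.8.
ΔP = [f·L/D + ΣK]·(ρV²/2) = [0.01832·62/0.562 + 1.8]·(844·1.11²/2) = [2.021 + 1.8]·519.9 = 1986 Pa.
Head loss h_f = ΔP/(ρg) = 1986/(844·9.81) = 0.240 m.

h_f ≈ 0.240 m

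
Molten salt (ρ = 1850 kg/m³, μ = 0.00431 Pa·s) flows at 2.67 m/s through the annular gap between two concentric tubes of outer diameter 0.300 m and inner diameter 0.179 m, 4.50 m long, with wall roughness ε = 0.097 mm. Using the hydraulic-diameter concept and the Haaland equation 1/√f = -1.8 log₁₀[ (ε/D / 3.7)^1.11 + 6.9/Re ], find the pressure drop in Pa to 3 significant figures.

Hydraulic diameter D_h = 4A/P = D_o - D_i = 0.3 - 0.179 = 0.121 m.
Re = ρVD_h/μ = 1850·2.67·0.121/0.00431 = 1.387e+05.
ε/D_h = 9.7e-05/0.121 = 0.000802; Haaland gives 1/√f = -1.8 log₁₀[8.56e-05+4.98e-05] = 6.963, so f = 0.02063.
ΔP = f(L/D_h)(ρV²/2) = 0.02063·4.5/0.121·6594 = 5058 Pa.

ΔP ≈ 5060 Pa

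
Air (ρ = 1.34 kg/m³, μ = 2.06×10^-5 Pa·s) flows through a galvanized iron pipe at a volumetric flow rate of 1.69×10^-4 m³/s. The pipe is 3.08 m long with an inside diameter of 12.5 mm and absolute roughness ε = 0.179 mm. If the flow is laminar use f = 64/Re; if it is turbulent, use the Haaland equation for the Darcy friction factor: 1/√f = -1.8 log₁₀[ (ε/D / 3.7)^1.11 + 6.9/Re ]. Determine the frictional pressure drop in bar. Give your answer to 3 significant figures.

Cross-sectional area A = πD²/4 = π(0.0125)²/4 = 0.0001227 m²; mean velocity V = Q/A = 0.000169/0.0001227 = 1.377 m/s.
Reynolds number Re = ρVD/μ = 1.34 · 1.377 · 0.0125 / 2.06e-05 = 1120.
Re < 2300 → laminar flow, so f = 64/Re = 64/1120 = 0.05716 (the turbulent correlation is not needed).
Darcy-Weisbach: ΔP = f(L/D)(ρV²/2) = 0.05716·(3.08/0.0125)·(1.34·1.377²/2) = 0.05716·246.4·1.271 = 17.89 Pa.
ΔP = 17.89 Pa = 1.79×10^-4 bar.

ΔP ≈ 1.79×10^-4 bar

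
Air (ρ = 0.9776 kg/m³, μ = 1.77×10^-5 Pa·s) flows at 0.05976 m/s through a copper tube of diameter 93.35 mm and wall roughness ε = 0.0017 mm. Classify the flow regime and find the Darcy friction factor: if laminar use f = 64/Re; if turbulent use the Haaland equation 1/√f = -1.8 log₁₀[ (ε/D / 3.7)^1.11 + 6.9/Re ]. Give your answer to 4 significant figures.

f ≈ 0.2077

Re = ρVD/μ = 0.9776·0.05976·0.09335/1.77e-05 = 308.1.
Re < 2300 → laminar, so f = 64/Re = 0.2077 (roughness is irrelevant in laminar flow).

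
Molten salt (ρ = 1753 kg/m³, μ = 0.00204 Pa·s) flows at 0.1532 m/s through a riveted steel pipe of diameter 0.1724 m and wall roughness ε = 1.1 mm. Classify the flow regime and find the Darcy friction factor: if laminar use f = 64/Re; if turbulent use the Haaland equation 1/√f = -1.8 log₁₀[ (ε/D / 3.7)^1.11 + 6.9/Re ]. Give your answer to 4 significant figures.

f ≈ 0.03582

Re = ρVD/μ = 1753·0.1532·0.1724/0.00204 = 2.27e+04.
Re > 4000 → turbulent. ε/D = 0.0011/0.1724 = 0.00638; Haaland: 1/√f = -1.8 log₁₀[0.000856 + 0.000304] = 5.284, so f = 0.03582.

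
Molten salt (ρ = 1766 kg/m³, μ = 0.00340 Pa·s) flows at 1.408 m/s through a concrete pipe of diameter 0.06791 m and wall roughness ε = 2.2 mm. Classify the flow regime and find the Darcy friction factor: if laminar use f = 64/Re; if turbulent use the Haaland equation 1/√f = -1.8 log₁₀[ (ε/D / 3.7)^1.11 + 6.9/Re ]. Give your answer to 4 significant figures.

Re = ρVD/μ = 1766·1.408·0.06791/0.0034 = 4.966e+04.
Re > 4000 → turbulent. ε/D = 0.0022/0.06791 = 0.0324; Haaland: 1/√f = -1.8 log₁₀[0.0052 + 0.000139] = 4.091, so f = 0.05976.

f ≈ 0.05976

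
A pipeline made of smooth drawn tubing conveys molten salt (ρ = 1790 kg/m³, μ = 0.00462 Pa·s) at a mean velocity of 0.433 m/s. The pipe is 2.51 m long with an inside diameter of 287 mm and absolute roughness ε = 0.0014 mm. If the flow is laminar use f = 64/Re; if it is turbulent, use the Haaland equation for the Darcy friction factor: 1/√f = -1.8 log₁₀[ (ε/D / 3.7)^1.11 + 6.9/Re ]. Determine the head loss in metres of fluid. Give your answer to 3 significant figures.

Reynolds number Re = ρVD/μ = 1790 · 0.433 · 0.287 / 0.00462 = 4.815e+04.
Re > 4000 → turbulent. Relative roughness ε/D = 1.4e-06/0.287 = 4.88e-06. Haaland: 1/√f = -1.8 log₁₀[(4.88e-06/3.7)^1.11 + 6.9/4.815e+04] = -1.8 log₁₀[2.97e-07 + 0.000143] = 6.917, so f = 0.0209.
Darcy-Weisbach: ΔP = f(L/D)(ρV²/2) = 0.0209·(2.51/0.287)·(1790·0.433²/2) = 0.0209·8.746·167.8 = 30.67 Pa.
Head loss h_f = ΔP/(ρg) = 30.67/(1790·9.81) = 0.00175 m.

h_f ≈ 0.00175 m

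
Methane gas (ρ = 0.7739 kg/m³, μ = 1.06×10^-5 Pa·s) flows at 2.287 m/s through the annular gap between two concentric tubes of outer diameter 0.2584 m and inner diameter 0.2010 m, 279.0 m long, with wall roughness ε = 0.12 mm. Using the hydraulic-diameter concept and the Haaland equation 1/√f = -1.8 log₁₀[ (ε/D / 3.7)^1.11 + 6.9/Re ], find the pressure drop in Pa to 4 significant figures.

Hydraulic diameter D_h = 4A/P = D_o - D_i = 0.2584 - 0.201 = 0.0574 m.
Re = ρVD_h/μ = 0.7739·2.287·0.0574/1.06e-05 = 9584.
ε/D_h = 0.00012/0.0574 = 0.00209; Haaland gives 1/√f = -1.8 log₁₀[0.000248+0.00072] = 5.425, so f = 0.03397.
ΔP = f(L/D_h)(ρV²/2) = 0.03397·279/0.0574·2.024 = 334.2 Pa.

ΔP ≈ 334.2 Pa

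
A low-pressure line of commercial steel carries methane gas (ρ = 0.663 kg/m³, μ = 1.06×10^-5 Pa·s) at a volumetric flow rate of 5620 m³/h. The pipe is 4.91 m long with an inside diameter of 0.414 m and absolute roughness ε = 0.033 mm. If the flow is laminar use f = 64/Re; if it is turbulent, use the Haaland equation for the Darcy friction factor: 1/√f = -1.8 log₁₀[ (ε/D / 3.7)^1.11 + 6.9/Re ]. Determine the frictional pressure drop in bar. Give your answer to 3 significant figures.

ΔP ≈ 7.96×10^-5 bar

Q = 5620 m³/h = 5620/3600 = 1.561 m³/s.
Cross-sectional area A = πD²/4 = π(0.414)²/4 = 0.1346 m²; mean velocity V = Q/A = 1.561/0.1346 = 11.6 m/s.
Reynolds number Re = ρVD/μ = 0.663 · 11.6 · 0.414 / 1.06e-05 = 3.003e+05.
Re > 4000 → turbulent. Relative roughness ε/D = 3.3e-05/0.414 = 7.97e-05. Haaland: 1/√f = -1.8 log₁₀[(7.97e-05/3.7)^1.11 + 6.9/3.003e+05] = -1.8 log₁₀[6.61e-06 + 2.3e-05] = 8.152, so f = 0.01505.
Darcy-Weisbach: ΔP = f(L/D)(ρV²/2) = 0.01505·(4.91/0.414)·(0.663·11.6²/2) = 0.01505·11.86·44.58 = 7.956 Pa.
ΔP = 7.956 Pa = 7.96×10^-5 bar.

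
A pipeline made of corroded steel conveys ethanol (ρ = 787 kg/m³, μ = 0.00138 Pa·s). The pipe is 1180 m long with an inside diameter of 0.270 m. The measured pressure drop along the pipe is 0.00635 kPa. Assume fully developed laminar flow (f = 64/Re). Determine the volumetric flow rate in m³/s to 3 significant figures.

For laminar flow, f = 64/Re with Re = ρVD/μ, so Darcy-Weisbach reduces to ΔP = 32μLV/D². Solving for V: V = ΔP·D²/(32μL) = 6.35·(0.27)²/(32·0.00138·1180) = 0.008884 m/s.
Check: Re = ρVD/μ = 787·0.008884·0.27/0.00138 = 1368 < 2300, so the laminar assumption holds.
Q = V·A = 0.008884·(π/4·0.27²) = 0.0005086 m³/s = 5.09×10^-4 m³/s.

Q ≈ 5.09×10^-4 m³/s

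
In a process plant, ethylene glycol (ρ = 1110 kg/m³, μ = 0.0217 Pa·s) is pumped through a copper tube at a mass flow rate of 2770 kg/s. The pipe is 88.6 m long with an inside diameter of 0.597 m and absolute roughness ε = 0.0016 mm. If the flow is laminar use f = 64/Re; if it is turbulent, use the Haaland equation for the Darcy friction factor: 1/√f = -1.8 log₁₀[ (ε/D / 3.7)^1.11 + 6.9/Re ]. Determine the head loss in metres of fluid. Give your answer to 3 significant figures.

A = πD²/4 = π(0.597)²/4 = 0.2799 m²; mean velocity V = ṁ/(ρA) = 2770/(1110 · 0.2799) = 8.915 m/s.
Reynolds number Re = ρVD/μ = 1110 · 8.915 · 0.597 / 0.0217 = 2.722e+05.
Re > 4000 → turbulent. Relative roughness ε/D = 1.6e-06/0.597 = 2.68e-06. Haaland: 1/√f = -1.8 log₁₀[(2.68e-06/3.7)^1.11 + 6.9/2.722e+05] = -1.8 log₁₀[1.53e-07 + 2.53e-05] = 8.268, so f = 0.01463.
Darcy-Weisbach: ΔP = f(L/D)(ρV²/2) = 0.01463·(88.6/0.597)·(1110·8.915²/2) = 0.01463·148.4·4.411e+04 = 9.575e+04 Pa.
Head loss h_f = ΔP/(ρg) = 9.575e+04/(1110·9.81) = 8.79 m.

h_f ≈ 8.79 m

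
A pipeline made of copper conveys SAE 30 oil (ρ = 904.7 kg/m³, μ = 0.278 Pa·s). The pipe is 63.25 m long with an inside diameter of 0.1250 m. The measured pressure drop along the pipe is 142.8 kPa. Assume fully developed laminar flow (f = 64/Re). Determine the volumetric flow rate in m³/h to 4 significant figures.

Q ≈ 175.2 m³/h

For laminar flow, f = 64/Re with Re = ρVD/μ, so Darcy-Weisbach reduces to ΔP = 32μLV/D². Solving for V: V = ΔP·D²/(32μL) = 1.428e+05·(0.125)²/(32·0.278·63.25) = 3.965 m/s.
Check: Re = ρVD/μ = 904.7·3.965·0.125/0.278 = 1613 < 2300, so the laminar assumption holds.
Q = V·A = 3.965·(π/4·0.125²) = 0.04866 m³/s = 175.2 m³/h.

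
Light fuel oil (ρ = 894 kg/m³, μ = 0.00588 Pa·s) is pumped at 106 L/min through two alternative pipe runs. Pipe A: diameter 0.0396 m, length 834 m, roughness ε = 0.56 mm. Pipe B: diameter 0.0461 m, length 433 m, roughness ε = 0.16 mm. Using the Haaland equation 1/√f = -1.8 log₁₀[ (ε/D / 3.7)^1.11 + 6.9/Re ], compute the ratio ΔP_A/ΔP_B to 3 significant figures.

ΔP_A/ΔP_B ≈ 5.23

Pipe A: V = Q/A = 0.001767/0.001232 = 1.434 m/s; Re = 8636; ε/D = 0.0141; Haaland → f = 0.04776; ΔP_A = f(L/D)(ρV²/2) = 9.252e+05 Pa.
Pipe B: V = Q/A = 0.001767/0.001669 = 1.058 m/s; Re = 7419; ε/D = 0.00347; Haaland → f = 0.03761; ΔP_B = f(L/D)(ρV²/2) = 1.769e+05 Pa.
ΔP_A/ΔP_B = 9.252e+05/1.769e+05 = 5.23.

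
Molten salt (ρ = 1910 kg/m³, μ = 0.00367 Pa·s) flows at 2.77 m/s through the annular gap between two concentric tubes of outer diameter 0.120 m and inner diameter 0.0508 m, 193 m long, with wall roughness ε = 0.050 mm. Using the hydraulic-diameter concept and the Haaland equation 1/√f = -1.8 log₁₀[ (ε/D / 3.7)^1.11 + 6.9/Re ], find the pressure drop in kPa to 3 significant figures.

Hydraulic diameter D_h = 4A/P = D_o - D_i = 0.12 - 0.0508 = 0.0692 m.
Re = ρVD_h/μ = 1910·2.77·0.0692/0.00367 = 9.976e+04.
ε/D_h = 5e-05/0.0692 = 0.000723; Haaland gives 1/√f = -1.8 log₁₀[7.63e-05+6.92e-05] = 6.907, so f = 0.02096.
ΔP = f(L/D_h)(ρV²/2) = 0.02096·193/0.0692·7328 = 4.284e+05 Pa.
ΔP = 428 kPa.

ΔP ≈ 428 kPa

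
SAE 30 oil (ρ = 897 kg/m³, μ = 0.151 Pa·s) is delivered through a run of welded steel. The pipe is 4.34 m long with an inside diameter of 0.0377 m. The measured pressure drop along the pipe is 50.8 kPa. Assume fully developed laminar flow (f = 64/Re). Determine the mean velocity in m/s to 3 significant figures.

V ≈ 3.44 m/s

For laminar flow, f = 64/Re with Re = ρVD/μ, so Darcy-Weisbach reduces to ΔP = 32μLV/D². Solving for V: V = ΔP·D²/(32μL) = 5.08e+04·(0.0377)²/(32·0.151·4.34) = 3.443 m/s.
Check: Re = ρVD/μ = 897·3.443·0.0377/0.151 = 771.1 < 2300, so the laminar assumption holds.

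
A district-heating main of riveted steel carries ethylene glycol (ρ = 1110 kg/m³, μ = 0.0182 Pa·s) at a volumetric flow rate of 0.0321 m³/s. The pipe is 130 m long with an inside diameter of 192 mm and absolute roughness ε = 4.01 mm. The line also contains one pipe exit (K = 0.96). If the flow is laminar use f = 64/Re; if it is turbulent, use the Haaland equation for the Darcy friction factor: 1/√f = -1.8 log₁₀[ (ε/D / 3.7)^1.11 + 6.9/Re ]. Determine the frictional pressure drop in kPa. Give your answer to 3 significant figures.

Cross-sectional area A = πD²/4 = π(0.192)²/4 = 0.02895 m²; mean velocity V = Q/A = 0.0321/0.02895 = 1.109 m/s.
Reynolds number Re = ρVD/μ = 1110 · 1.109 · 0.192 / 0.0182 = 1.298e+04.
Re > 4000 → turbulent. Relative roughness ε/D = 0.00401/0.192 = 0.0209. Haaland: 1/√f = -1.8 log₁₀[(0.0209/3.7)^1.11 + 6.9/1.298e+04] = -1.8 log₁₀[0.00319 + 0.000531] = 4.372, so f = 0.05232.
Total minor-loss coefficient ΣK = 1·0.96 = 0.96.
ΔP = [f·L/D + ΣK]·(ρV²/2) = [0.05232·130/0.192 + 0.96]·(1110·1.109²/2) = [35.42 + 0.96]·682.2 = 2.482e+04 Pa.
ΔP = 2.482e+04 Pa = 24.8 kPa.

ΔP ≈ 24.8 kPa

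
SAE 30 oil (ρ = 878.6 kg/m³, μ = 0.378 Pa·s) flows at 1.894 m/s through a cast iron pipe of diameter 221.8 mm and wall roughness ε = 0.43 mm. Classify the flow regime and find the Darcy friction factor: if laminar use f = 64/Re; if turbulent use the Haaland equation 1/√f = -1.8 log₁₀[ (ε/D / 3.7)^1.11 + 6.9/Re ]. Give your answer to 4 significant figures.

Re = ρVD/μ = 878.6·1.894·0.2218/0.378 = 976.4.
Re < 2300 → laminar, so f = 64/Re = 0.06554 (roughness is irrelevant in laminar flow).

f ≈ 0.06554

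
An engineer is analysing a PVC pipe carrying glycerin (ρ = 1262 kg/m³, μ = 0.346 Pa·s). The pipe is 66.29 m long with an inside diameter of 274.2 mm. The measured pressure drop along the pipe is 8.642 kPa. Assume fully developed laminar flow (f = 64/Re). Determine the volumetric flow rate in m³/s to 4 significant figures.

For laminar flow, f = 64/Re with Re = ρVD/μ, so Darcy-Weisbach reduces to ΔP = 32μLV/D². Solving for V: V = ΔP·D²/(32μL) = 8642·(0.2742)²/(32·0.346·66.29) = 0.8853 m/s.
Check: Re = ρVD/μ = 1262·0.8853·0.2742/0.346 = 885.4 < 2300, so the laminar assumption holds.
Q = V·A = 0.8853·(π/4·0.2742²) = 0.05228 m³/s = 0.05228 m³/s.

Q ≈ 0.05228 m³/s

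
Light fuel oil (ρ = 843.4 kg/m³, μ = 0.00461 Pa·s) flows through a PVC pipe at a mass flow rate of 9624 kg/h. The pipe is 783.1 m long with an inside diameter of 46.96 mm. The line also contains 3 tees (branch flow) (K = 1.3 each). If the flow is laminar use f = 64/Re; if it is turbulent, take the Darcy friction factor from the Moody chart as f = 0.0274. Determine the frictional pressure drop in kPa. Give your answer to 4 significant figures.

ΔP ≈ 650.9 kPa

ṁ = 9624 kg/h = 9624/3600 = 2.673 kg/s.
A = πD²/4 = π(0.04696)²/4 = 0.001732 m²; mean velocity V = ṁ/(ρA) = 2.673/(843.4 · 0.001732) = 1.83 m/s.
Reynolds number Re = ρVD/μ = 843.4 · 1.83 · 0.04696 / 0.00461 = 1.572e+04.
Re > 4000 → turbulent; use the Moody-chart value f = 0.0274.
Total minor-loss coefficient ΣK = 3·1.3 = 3.9.
ΔP = [f·L/D + ΣK]·(ρV²/2) = [0.0274·783.1/0.04696 + 3.9]·(843.4·1.83²/2) = [456.9 + 3.9]·1412 = 6.509e+05 Pa.
ΔP = 6.509e+05 Pa = 650.9 kPa.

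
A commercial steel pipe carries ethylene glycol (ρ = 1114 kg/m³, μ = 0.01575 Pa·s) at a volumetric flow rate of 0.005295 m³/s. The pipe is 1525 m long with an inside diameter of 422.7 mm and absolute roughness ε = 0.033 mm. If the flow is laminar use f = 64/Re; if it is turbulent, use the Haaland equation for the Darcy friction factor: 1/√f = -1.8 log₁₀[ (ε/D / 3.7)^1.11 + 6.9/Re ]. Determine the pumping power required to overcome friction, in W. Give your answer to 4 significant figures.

Cross-sectional area A = πD²/4 = π(0.4227)²/4 = 0.1403 m²; mean velocity V = Q/A = 0.005295/0.1403 = 0.03773 m/s.
Reynolds number Re = ρVD/μ = 1114 · 0.03773 · 0.4227 / 0.0158 = 1128.
Re < 2300 → laminar flow, so f = 64/Re = 64/1128 = 0.05673 (the turbulent correlation is not needed).
Darcy-Weisbach: ΔP = f(L/D)(ρV²/2) = 0.05673·(1525/0.4227)·(1114·0.03773²/2) = 0.05673·3608·0.793 = 162.3 Pa.
Pumping power P = QΔP = 0.005295·162.3 = 0.85944 W = 0.8594 W.

P ≈ 0.8594 W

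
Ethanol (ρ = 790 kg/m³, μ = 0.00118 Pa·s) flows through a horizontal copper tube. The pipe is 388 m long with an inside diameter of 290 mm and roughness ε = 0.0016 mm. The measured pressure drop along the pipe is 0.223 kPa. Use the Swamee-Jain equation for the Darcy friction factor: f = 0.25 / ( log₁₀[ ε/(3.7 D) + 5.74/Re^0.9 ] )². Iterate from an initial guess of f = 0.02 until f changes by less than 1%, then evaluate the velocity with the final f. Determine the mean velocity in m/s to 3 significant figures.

V ≈ 0.132 m/s

Rearranging Darcy-Weisbach: V = √(2·ΔP·D/(f·L·ρ)). With ε/D = 1.6e-06/0.29 = 5.52e-06, iterate starting from f = 0.02:
  f = 0.02 → V = √(2·223·0.29/(0.02·388·790)) = 0.1453 m/s; Re = ρVD/μ = 2.82e+04; f → 0.02374
  f = 0.02374 → V = 0.1333 m/s; Re = 2.589e+04; f → 0.02424
  f = 0.02424 → V = 0.132 m/s; Re = 2.562e+04; f → 0.0243
Converged (Δf/f < 1%). With the final f = 0.0243: V = √(2·223·0.29/(0.0243·388·790)) = 0.1318 m/s.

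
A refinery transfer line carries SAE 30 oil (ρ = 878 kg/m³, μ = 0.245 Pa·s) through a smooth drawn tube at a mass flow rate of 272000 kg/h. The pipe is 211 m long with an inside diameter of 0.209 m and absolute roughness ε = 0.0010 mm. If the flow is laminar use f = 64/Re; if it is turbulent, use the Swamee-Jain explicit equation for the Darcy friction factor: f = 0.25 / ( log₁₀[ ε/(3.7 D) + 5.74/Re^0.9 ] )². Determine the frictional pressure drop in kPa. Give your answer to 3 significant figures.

ΔP ≈ 95.0 kPa

ṁ = 272000 kg/h = 272000/3600 = 75.56 kg/s.
A = πD²/4 = π(0.209)²/4 = 0.03431 m²; mean velocity V = ṁ/(ρA) = 75.56/(878 · 0.03431) = 2.508 m/s.
Reynolds number Re = ρVD/μ = 878 · 2.508 · 0.209 / 0.245 = 1879.
Re < 2300 → laminar flow, so f = 64/Re = 64/1879 = 0.03407 (the turbulent correlation is not needed).
Darcy-Weisbach: ΔP = f(L/D)(ρV²/2) = 0.03407·(211/0.209)·(878·2.508²/2) = 0.03407·1010·2762 = 9.499e+04 Pa.
ΔP = 9.499e+04 Pa = 95.0 kPa.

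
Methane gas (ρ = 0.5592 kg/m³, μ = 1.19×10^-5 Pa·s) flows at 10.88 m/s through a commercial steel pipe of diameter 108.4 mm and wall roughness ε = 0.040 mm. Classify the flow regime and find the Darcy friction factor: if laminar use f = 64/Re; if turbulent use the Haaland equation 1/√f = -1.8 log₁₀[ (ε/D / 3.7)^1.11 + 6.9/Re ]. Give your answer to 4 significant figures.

f ≈ 0.02144

Re = ρVD/μ = 0.5592·10.88·0.1084/1.19e-05 = 5.542e+04.
Re > 4000 → turbulent. ε/D = 4e-05/0.1084 = 0.000369; Haaland: 1/√f = -1.8 log₁₀[3.62e-05 + 0.000125] = 6.829, so f = 0.02144.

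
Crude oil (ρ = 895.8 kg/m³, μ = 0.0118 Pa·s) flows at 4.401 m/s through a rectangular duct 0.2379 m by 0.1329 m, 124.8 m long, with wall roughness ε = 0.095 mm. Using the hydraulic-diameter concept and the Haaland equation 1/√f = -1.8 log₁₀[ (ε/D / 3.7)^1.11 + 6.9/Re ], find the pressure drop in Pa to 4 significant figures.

Hydraulic diameter D_h = 4A/P = 4·(0.2379·0.1329)/(2·(0.2379+0.1329)) = 0.1265/0.7416 = 0.1705 m.
Re = ρVD_h/μ = 895.8·4.401·0.1705/0.0118 = 5.698e+04.
ε/D_h = 9.5e-05/0.1705 = 0.000557; Haaland gives 1/√f = -1.8 log₁₀[5.72e-05+0.000121] = 6.748, so f = 0.02196.
ΔP = f(L/D_h)(ρV²/2) = 0.02196·124.8/0.1705·8675 = 1.394e+05 Pa.

ΔP ≈ 139400 Pa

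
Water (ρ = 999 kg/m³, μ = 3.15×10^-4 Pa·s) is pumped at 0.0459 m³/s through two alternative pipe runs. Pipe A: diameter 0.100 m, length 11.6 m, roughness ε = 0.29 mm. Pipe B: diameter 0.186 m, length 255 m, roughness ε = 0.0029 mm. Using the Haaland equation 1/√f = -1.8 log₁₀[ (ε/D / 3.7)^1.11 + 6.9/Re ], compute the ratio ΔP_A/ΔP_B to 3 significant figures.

Pipe A: V = Q/A = 0.0459/0.007854 = 5.844 m/s; Re = 1.853e+06; ε/D = 0.0029; Haaland → f = 0.02604; ΔP_A = f(L/D)(ρV²/2) = 5.153e+04 Pa.
Pipe B: V = Q/A = 0.0459/0.02717 = 1.689 m/s; Re = 9.965e+05; ε/D = 1.56e-05; Haaland → f = 0.01188; ΔP_B = f(L/D)(ρV²/2) = 2.322e+04 Pa.
ΔP_A/ΔP_B = 5.153e+04/2.322e+04 = 2.22.

ΔP_A/ΔP_B ≈ 2.22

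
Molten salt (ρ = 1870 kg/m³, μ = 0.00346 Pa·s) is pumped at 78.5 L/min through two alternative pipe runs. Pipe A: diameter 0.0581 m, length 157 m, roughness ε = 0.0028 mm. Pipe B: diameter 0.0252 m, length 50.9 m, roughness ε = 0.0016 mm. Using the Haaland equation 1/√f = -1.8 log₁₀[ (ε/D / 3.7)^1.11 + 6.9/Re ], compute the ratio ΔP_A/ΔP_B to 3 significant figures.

ΔP_A/ΔP_B ≈ 0.0579

Pipe A: V = Q/A = 0.001308/0.002651 = 0.4935 m/s; Re = 1.55e+04; ε/D = 4.82e-05; Haaland → f = 0.02754; ΔP_A = f(L/D)(ρV²/2) = 1.695e+04 Pa.
Pipe B: V = Q/A = 0.001308/0.0004988 = 2.623 m/s; Re = 3.573e+04; ε/D = 6.35e-05; Haaland → f = 0.02251; ΔP_B = f(L/D)(ρV²/2) = 2.925e+05 Pa.
ΔP_A/ΔP_B = 1.695e+04/2.925e+05 = 0.0579.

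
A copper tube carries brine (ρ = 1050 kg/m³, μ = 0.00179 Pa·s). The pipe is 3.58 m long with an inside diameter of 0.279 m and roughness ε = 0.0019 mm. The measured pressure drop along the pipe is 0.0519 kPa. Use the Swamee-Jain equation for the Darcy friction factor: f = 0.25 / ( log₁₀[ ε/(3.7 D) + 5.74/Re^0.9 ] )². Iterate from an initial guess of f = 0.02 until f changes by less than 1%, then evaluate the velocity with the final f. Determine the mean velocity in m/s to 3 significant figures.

V ≈ 0.661 m/s

Rearranging Darcy-Weisbach: V = √(2·ΔP·D/(f·L·ρ)). With ε/D = 1.9e-06/0.279 = 6.81e-06, iterate starting from f = 0.02:
  f = 0.02 → V = √(2·51.9·0.279/(0.02·3.58·1050)) = 0.6207 m/s; Re = ρVD/μ = 1.016e+05; f → 0.01785
  f = 0.01785 → V = 0.657 m/s; Re = 1.075e+05; f → 0.01764
  f = 0.01764 → V = 0.6609 m/s; Re = 1.082e+05; f → 0.01762
Converged (Δf/f < 1%). With the final f = 0.01762: V = √(2·51.9·0.279/(0.01762·3.58·1050)) = 0.6613 m/s.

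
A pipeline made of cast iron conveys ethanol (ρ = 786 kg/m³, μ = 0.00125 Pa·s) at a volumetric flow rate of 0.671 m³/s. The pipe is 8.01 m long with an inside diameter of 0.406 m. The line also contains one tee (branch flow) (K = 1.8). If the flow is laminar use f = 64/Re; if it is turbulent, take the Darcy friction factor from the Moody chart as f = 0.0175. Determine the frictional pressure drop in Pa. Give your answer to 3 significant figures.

Cross-sectional area A = πD²/4 = π(0.406)²/4 = 0.1295 m²; mean velocity V = Q/A = 0.671/0.1295 = 5.183 m/s.
Reynolds number Re = ρVD/μ = 786 · 5.183 · 0.406 / 0.00125 = 1.323e+06.
Re > 4000 → turbulent; use the Moody-chart value f = 0.0175.
Total minor-loss coefficient ΣK = 1·1.8 = 1.8.
ΔP = [f·L/D + ΣK]·(ρV²/2) = [0.0175·8.01/0.406 + 1.8]·(786·5.183²/2) = [0.3453 + 1.8]·1.056e+04 = 2.265e+04 Pa.

ΔP ≈ 22600 Pa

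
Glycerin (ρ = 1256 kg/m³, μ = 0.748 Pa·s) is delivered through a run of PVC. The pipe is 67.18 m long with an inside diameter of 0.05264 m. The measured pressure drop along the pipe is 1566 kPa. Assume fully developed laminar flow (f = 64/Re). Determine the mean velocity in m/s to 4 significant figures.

For laminar flow, f = 64/Re with Re = ρVD/μ, so Darcy-Weisbach reduces to ΔP = 32μLV/D². Solving for V: V = ΔP·D²/(32μL) = 1.566e+06·(0.05264)²/(32·0.748·67.18) = 2.699 m/s.
Check: Re = ρVD/μ = 1256·2.699·0.05264/0.748 = 238.5 < 2300, so the laminar assumption holds.

V ≈ 2.699 m/s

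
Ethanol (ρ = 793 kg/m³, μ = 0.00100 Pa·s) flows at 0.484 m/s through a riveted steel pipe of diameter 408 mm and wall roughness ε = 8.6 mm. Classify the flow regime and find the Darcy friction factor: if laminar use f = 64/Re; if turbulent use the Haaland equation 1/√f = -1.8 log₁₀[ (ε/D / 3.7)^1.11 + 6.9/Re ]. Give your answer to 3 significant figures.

f ≈ 0.0500

Re = ρVD/μ = 793·0.484·0.408/0.001 = 1.566e+05.
Re > 4000 → turbulent. ε/D = 0.0086/0.408 = 0.0211; Haaland: 1/√f = -1.8 log₁₀[0.00323 + 4.41e-05] = 4.474, so f = 0.04997.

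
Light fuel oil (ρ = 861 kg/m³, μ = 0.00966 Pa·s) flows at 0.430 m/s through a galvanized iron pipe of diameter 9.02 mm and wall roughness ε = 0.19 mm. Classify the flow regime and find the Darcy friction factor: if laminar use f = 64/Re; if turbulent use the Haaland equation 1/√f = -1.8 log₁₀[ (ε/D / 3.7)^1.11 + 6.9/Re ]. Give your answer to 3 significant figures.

Re = ρVD/μ = 861·0.43·0.00902/0.00966 = 345.7.
Re < 2300 → laminar, so f = 64/Re = 0.1851 (roughness is irrelevant in laminar flow).

f ≈ 0.185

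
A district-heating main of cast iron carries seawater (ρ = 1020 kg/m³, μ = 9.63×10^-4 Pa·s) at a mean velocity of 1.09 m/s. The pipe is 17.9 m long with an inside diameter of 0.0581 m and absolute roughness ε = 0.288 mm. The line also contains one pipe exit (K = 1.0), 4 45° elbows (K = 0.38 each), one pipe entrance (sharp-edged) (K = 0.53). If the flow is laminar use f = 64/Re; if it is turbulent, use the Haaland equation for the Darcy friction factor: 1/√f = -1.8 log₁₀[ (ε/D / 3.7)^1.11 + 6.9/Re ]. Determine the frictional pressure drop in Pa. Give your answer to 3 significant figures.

Reynolds number Re = ρVD/μ = 1020 · 1.09 · 0.0581 / 0.000963 = 6.708e+04.
Re > 4000 → turbulent. Relative roughness ε/D = 0.000288/0.0581 = 0.00496. Haaland: 1/√f = -1.8 log₁₀[(0.00496/3.7)^1.11 + 6.9/6.708e+04] = -1.8 log₁₀[0.000647 + 0.000103] = 5.625, so f = 0.03161.
Total minor-loss coefficient ΣK = 1·1 + 4·0.38 + 1·0.53 = 3.05.
ΔP = [f·L/D + ΣK]·(ρV²/2) = [0.03161·17.9/0.0581 + 3.05]·(1020·1.09²/2) = [9.737 + 3.05]·605.9 = 7748 Pa.

ΔP ≈ 7750 Pa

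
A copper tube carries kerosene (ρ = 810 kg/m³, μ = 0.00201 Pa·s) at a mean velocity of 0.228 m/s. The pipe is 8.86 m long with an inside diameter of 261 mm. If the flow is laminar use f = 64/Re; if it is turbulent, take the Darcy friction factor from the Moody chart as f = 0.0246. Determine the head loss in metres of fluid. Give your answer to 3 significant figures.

h_f ≈ 0.00221 m

Reynolds number Re = ρVD/μ = 810 · 0.228 · 0.261 / 0.00201 = 2.398e+04.
Re > 4000 → turbulent; use the Moody-chart value f = 0.0246.
Darcy-Weisbach: ΔP = f(L/D)(ρV²/2) = 0.0246·(8.86/0.261)·(810·0.228²/2) = 0.0246·33.95·21.05 = 17.58 Pa.
Head loss h_f = ΔP/(ρg) = 17.58/(810·9.81) = 0.00221 m.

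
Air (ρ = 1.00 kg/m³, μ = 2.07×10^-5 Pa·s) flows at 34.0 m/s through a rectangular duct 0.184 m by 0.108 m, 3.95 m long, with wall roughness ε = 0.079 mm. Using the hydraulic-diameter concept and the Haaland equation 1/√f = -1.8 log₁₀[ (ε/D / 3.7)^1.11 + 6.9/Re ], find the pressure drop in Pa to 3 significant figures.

Hydraulic diameter D_h = 4A/P = 4·(0.184·0.108)/(2·(0.184+0.108)) = 0.07949/0.584 = 0.1361 m.
Re = ρVD_h/μ = 1·34·0.1361/2.07e-05 = 2.236e+05.
ε/D_h = 7.9e-05/0.1361 = 0.00058; Haaland gives 1/√f = -1.8 log₁₀[5.98e-05+3.09e-05] = 7.276, so f = 0.01889.
ΔP = f(L/D_h)(ρV²/2) = 0.01889·3.95/0.1361·578 = 316.8 Pa.

ΔP ≈ 317 Pa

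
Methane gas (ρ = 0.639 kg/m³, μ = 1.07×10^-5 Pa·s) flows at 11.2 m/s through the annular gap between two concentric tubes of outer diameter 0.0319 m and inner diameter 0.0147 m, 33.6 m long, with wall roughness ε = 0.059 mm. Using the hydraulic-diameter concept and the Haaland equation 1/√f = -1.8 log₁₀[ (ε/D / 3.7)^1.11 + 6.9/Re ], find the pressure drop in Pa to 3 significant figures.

Hydraulic diameter D_h = 4A/P = D_o - D_i = 0.0319 - 0.0147 = 0.0172 m.
Re = ρVD_h/μ = 0.639·11.2·0.0172/1.07e-05 = 1.15e+04.
ε/D_h = 5.9e-05/0.0172 = 0.00343; Haaland gives 1/√f = -1.8 log₁₀[0.00043+0.0006] = 5.377, so f = 0.03459.
ΔP = f(L/D_h)(ρV²/2) = 0.03459·33.6/0.0172·40.08 = 2708 Pa.

ΔP ≈ 2710 Pa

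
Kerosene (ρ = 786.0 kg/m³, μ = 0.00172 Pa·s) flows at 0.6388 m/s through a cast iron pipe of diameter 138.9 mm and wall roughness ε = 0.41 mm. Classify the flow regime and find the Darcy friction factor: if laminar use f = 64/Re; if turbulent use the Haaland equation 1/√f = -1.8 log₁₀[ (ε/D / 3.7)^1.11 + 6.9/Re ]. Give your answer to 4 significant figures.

Re = ρVD/μ = 786·0.6388·0.1389/0.00172 = 4.055e+04.
Re > 4000 → turbulent. ε/D = 0.00041/0.1389 = 0.00295; Haaland: 1/√f = -1.8 log₁₀[0.000364 + 0.00017] = 5.89, so f = 0.02882.

f ≈ 0.02882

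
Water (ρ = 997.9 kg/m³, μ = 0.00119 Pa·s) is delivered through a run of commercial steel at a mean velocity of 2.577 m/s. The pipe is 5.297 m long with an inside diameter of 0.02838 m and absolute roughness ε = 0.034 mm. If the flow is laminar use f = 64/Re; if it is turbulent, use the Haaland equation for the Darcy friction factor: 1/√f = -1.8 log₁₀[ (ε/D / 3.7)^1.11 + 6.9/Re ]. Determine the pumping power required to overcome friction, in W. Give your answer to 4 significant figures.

P ≈ 23.90 W

Reynolds number Re = ρVD/μ = 997.9 · 2.577 · 0.02838 / 0.00119 = 6.133e+04.
Re > 4000 → turbulent. Relative roughness ε/D = 3.4e-05/0.02838 = 0.0012. Haaland: 1/√f = -1.8 log₁₀[(0.0012/3.7)^1.11 + 6.9/6.133e+04] = -1.8 log₁₀[0.000134 + 0.000113] = 6.495, so f = 0.0237.
Darcy-Weisbach: ΔP = f(L/D)(ρV²/2) = 0.0237·(5.297/0.02838)·(997.9·2.577²/2) = 0.0237·186.6·3313 = 1.466e+04 Pa.
Q = V·A = 2.577·0.0006326 = 0.00163 m³/s.
Pumping power P = QΔP = 0.00163·1.466e+04 = 23.896 W = 23.90 W.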